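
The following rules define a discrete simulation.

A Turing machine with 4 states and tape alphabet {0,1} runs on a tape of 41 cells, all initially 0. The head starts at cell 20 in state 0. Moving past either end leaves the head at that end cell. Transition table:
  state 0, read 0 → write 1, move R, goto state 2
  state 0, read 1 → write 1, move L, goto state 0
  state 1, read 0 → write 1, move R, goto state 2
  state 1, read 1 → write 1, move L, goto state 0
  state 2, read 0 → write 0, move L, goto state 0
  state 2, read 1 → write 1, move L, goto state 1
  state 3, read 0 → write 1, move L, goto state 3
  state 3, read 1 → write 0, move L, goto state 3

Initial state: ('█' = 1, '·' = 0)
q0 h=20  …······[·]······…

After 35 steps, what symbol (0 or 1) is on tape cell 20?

gen 0: q0 h=20  …······[·]······…
gen 1: q2 h=21  …·····█[·]······…
gen 2: q0 h=20  …······[█]······…
gen 3: q0 h=19  …······[·]█·····…
gen 4: q2 h=20  …·····█[█]······…
gen 5: q1 h=19  …······[█]█·····…
gen 6: q0 h=18  …······[·]██····…
gen 7: q2 h=19  …·····█[█]█·····…
gen 8: q1 h=18  …······[█]██····…
gen 9: q0 h=17  …······[·]███···…
gen 10: q2 h=18  …·····█[█]██····…
gen 11: q1 h=17  …······[█]███···…
gen 12: q0 h=16  …······[·]████··…
gen 13: q2 h=17  …·····█[█]███···…
gen 14: q1 h=16  …······[█]████··…
gen 15: q0 h=15  …······[·]█████·…
gen 16: q2 h=16  …·····█[█]████··…
gen 17: q1 h=15  …······[█]█████·…
gen 18: q0 h=14  …······[·]██████…
gen 19: q2 h=15  …·····█[█]█████·…
gen 20: q1 h=14  …······[█]██████…
gen 21: q0 h=13  …······[·]██████…
gen 22: q2 h=14  …·····█[█]██████…
gen 23: q1 h=13  …······[█]██████…
gen 24: q0 h=12  …······[·]██████…
gen 25: q2 h=13  …·····█[█]██████…
gen 26: q1 h=12  …······[█]██████…
gen 27: q0 h=11  …······[·]██████…
gen 28: q2 h=12  …·····█[█]██████…
gen 29: q1 h=11  …······[█]██████…
gen 30: q0 h=10  …······[·]██████…
gen 31: q2 h=11  …·····█[█]██████…
gen 32: q1 h=10  …······[█]██████…
gen 33: q0 h= 9  …······[·]██████…
gen 34: q2 h=10  …·····█[█]██████…
gen 35: q1 h= 9  …······[█]██████…

1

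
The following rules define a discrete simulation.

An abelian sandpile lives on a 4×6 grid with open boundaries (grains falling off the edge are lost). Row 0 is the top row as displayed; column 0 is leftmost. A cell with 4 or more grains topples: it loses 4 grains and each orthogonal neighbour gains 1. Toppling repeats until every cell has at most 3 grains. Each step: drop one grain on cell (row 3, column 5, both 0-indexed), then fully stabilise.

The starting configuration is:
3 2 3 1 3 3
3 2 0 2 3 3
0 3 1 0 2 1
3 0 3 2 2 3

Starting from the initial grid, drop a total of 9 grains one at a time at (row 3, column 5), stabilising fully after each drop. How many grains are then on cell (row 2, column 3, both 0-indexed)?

1

t=0: 3 2 3 1 3 3
3 2 0 2 3 3
0 3 1 0 2 1
3 0 3 2 2 3
t=1: 3 2 3 1 3 3
3 2 0 2 3 3
0 3 1 0 2 2
3 0 3 2 3 0
t=2: 3 2 3 1 3 3
3 2 0 2 3 3
0 3 1 0 2 2
3 0 3 2 3 1
t=3: 3 2 3 1 3 3
3 2 0 2 3 3
0 3 1 0 2 2
3 0 3 2 3 2
t=4: 3 2 3 1 3 3
3 2 0 2 3 3
0 3 1 0 2 2
3 0 3 2 3 3
t=5: 3 2 3 1 3 3
3 2 0 2 3 3
0 3 1 0 3 3
3 0 3 3 0 1
t=6: 3 2 3 1 3 3
3 2 0 2 3 3
0 3 1 0 3 3
3 0 3 3 0 2
t=7: 3 2 3 1 3 3
3 2 0 2 3 3
0 3 1 0 3 3
3 0 3 3 0 3
t=8: 3 2 3 2 1 1
3 2 0 3 2 2
0 3 1 1 1 2
3 0 3 3 2 1
t=9: 3 2 3 2 1 1
3 2 0 3 2 2
0 3 1 1 1 2
3 0 3 3 2 2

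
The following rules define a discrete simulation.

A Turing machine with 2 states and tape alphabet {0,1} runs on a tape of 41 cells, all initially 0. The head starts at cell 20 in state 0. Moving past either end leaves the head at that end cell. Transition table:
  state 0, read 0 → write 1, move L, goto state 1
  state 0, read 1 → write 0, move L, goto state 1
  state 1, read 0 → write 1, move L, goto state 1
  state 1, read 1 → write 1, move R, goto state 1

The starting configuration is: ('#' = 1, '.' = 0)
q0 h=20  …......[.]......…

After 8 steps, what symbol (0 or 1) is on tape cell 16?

1

[0] q0 h=20  …......[.]......…
[1] q1 h=19  …......[.]#.....…
[2] q1 h=18  …......[.]##....…
[3] q1 h=17  …......[.]###...…
[4] q1 h=16  …......[.]####..…
[5] q1 h=15  …......[.]#####.…
[6] q1 h=14  …......[.]######…
[7] q1 h=13  …......[.]######…
[8] q1 h=12  …......[.]######…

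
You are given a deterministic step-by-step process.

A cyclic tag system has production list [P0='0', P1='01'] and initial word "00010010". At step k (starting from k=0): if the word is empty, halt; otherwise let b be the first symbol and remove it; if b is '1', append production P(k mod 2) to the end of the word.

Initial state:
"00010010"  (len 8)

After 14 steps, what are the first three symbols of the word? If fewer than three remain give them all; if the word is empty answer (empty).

step 0: "00010010"  (len 8)
step 1: "0010010"  (len 7)
step 2: "010010"  (len 6)
step 3: "10010"  (len 5)
step 4: "001001"  (len 6)
step 5: "01001"  (len 5)
step 6: "1001"  (len 4)
step 7: "0010"  (len 4)
step 8: "010"  (len 3)
step 9: "10"  (len 2)
step 10: "001"  (len 3)
step 11: "01"  (len 2)
step 12: "1"  (len 1)
step 13: "0"  (len 1)
step 14: (halted — word empty)

(empty)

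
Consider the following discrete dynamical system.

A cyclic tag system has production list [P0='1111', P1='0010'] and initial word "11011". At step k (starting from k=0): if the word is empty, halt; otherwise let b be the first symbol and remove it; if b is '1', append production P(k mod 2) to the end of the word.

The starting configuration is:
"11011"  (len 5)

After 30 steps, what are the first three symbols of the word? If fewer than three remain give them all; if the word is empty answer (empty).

010

k=0  "11011"  (len 5)
k=1  "10111111"  (len 8)
k=2  "01111110010"  (len 11)
k=3  "1111110010"  (len 10)
k=4  "1111100100010"  (len 13)
k=5  "1111001000101111"  (len 16)
k=6  "1110010001011110010"  (len 19)
k=7  "1100100010111100101111"  (len 22)
k=8  "1001000101111001011110010"  (len 25)
k=9  "0010001011110010111100101111"  (len 28)
k=10  "010001011110010111100101111"  (len 27)
k=11  "10001011110010111100101111"  (len 26)
k=12  "00010111100101111001011110010"  (len 29)
k=13  "0010111100101111001011110010"  (len 28)
k=14  "010111100101111001011110010"  (len 27)
k=15  "10111100101111001011110010"  (len 26)
k=16  "01111001011110010111100100010"  (len 29)
k=17  "1111001011110010111100100010"  (len 28)
k=18  "1110010111100101111001000100010"  (len 31)
k=19  "1100101111001011110010001000101111"  (len 34)
k=20  "1001011110010111100100010001011110010"  (len 37)
k=21  "0010111100101111001000100010111100101111"  (len 40)
k=22  "010111100101111001000100010111100101111"  (len 39)
k=23  "10111100101111001000100010111100101111"  (len 38)
k=24  "01111001011110010001000101111001011110010"  (len 41)
k=25  "1111001011110010001000101111001011110010"  (len 40)
k=26  "1110010111100100010001011110010111100100010"  (len 43)
k=27  "1100101111001000100010111100101111001000101111"  (len 46)
k=28  "1001011110010001000101111001011110010001011110010"  (len 49)
k=29  "0010111100100010001011110010111100100010111100101111"  (len 52)
k=30  "010111100100010001011110010111100100010111100101111"  (len 51)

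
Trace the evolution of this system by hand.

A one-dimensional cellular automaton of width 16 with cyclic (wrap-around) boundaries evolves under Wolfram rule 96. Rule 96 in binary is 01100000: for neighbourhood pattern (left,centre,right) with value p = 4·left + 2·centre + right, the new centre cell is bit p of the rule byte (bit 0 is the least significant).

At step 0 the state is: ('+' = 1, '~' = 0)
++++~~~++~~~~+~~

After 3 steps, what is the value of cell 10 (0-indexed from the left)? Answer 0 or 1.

0

k=0  ++++~~~++~~~~+~~
k=1  ~~~+~~~~+~~~~~~~
k=2  ~~~~~~~~~~~~~~~~
k=3  ~~~~~~~~~~~~~~~~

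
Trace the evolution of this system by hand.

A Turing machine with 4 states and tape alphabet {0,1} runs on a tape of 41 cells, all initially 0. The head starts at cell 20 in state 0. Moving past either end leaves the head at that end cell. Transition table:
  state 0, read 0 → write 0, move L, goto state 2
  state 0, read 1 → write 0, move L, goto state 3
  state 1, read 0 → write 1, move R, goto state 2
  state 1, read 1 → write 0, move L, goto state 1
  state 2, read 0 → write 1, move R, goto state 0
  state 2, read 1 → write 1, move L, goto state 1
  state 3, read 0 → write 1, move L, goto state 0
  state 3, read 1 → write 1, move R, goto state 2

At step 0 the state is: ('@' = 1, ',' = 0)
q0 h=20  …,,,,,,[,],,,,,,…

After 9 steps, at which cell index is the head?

19

k=0  q0 h=20  …,,,,,,[,],,,,,,…
k=1  q2 h=19  …,,,,,,[,],,,,,,…
k=2  q0 h=20  …,,,,,@[,],,,,,,…
k=3  q2 h=19  …,,,,,,[@],,,,,,…
k=4  q1 h=18  …,,,,,,[,]@,,,,,…
k=5  q2 h=19  …,,,,,@[@],,,,,,…
k=6  q1 h=18  …,,,,,,[@]@,,,,,…
k=7  q1 h=17  …,,,,,,[,],@,,,,…
k=8  q2 h=18  …,,,,,@[,]@,,,,,…
k=9  q0 h=19  …,,,,@@[@],,,,,,…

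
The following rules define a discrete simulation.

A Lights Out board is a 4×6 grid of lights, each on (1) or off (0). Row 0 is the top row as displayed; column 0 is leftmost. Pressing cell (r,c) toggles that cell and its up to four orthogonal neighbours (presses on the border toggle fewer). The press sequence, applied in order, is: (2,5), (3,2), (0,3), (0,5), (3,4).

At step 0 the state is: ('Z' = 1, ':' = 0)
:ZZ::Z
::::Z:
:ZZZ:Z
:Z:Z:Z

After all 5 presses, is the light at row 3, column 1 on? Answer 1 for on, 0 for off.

0) :ZZ::Z
::::Z:
:ZZZ:Z
:Z:Z:Z
1) :ZZ::Z
::::ZZ
:ZZZZ:
:Z:Z::
2) :ZZ::Z
::::ZZ
:Z:ZZ:
::Z:::
3) :Z:ZZZ
:::ZZZ
:Z:ZZ:
::Z:::
4) :Z:Z::
:::ZZ:
:Z:ZZ:
::Z:::
5) :Z:Z::
:::ZZ:
:Z:Z::
::ZZZZ

0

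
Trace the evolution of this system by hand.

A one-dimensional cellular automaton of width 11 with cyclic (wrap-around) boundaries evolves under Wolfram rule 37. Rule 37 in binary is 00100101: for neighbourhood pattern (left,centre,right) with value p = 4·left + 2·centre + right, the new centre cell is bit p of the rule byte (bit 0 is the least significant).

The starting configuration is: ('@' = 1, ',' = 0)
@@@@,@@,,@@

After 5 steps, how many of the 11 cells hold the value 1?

[0] @@@@,@@,,@@
[1] ,,,,@,,,,,,
[2] @@@,@,@@@@@
[3] ,,,@@@,,,,,
[4] @@,,,,,@@@@
[5] ,,,@@@,,,,,

3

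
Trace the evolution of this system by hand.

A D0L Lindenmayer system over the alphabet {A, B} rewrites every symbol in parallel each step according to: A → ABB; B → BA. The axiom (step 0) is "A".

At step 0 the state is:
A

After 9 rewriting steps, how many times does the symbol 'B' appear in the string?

1970

step 0: A
step 1: ABB
step 2: ABBBABA
step 3: ABBBABABAABBBAABB
step 4: ABBBABABAABBBAABBBAABBABBBABABAABBABBBABA
step 5: ABBBABABAABBBAABBBAABBABBBABABAABBABBBABABAABBABBBABAABBBABABAABBBAABBBAABBABBBABAABBBABABAABBBAABB
step 6: ABBBABABAABBBAABBBAABBABBBABABAABBABBBABABAABBABBBABAABBBA…ABBBABABAABBBAABBABBBABABAABBBAABBBAABBABBBABABAABBABBBABA  (len 239)
step 7: ABBBABABAABBBAABBBAABBABBBABABAABBABBBABABAABBABBBABAABBBA…BAABBABBBABAABBBABABAABBBAABBBAABBABBBABAABBBABABAABBBAABB  (len 577)
step 8: ABBBABABAABBBAABBBAABBABBBABABAABBABBBABABAABBABBBABAABBBA…ABBBABABAABBBAABBABBBABABAABBBAABBBAABBABBBABABAABBABBBABA  (len 1393)
step 9: ABBBABABAABBBAABBBAABBABBBABABAABBABBBABABAABBABBBABAABBBA…BAABBABBBABAABBBABABAABBBAABBBAABBABBBABAABBBABABAABBBAABB  (len 3363)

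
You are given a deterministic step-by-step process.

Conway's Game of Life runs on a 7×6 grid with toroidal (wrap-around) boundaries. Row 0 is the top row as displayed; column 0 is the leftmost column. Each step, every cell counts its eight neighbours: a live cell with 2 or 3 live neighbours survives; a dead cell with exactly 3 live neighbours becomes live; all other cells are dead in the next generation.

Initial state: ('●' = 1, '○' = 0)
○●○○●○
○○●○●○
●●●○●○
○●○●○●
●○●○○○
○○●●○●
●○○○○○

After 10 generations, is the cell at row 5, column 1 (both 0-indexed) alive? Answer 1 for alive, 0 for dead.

0) ○●○○●○
○○●○●○
●●●○●○
○●○●○●
●○●○○○
○○●●○●
●○○○○○
1) ○●○●○●
●○●○●○
●○○○●○
○○○●●●
●○○○○●
●○●●○●
●●●●●●
2) ○○○○○○
●○●○●○
●●○○○○
○○○●○○
○●●○○○
○○○○○○
○○○○○○
3) ○○○○○○
●○○○○●
●●●●○●
●○○○○○
○○●○○○
○○○○○○
○○○○○○
4) ○○○○○○
○○●○●●
○○●○●○
●○○●○●
○○○○○○
○○○○○○
○○○○○○
5) ○○○○○○
○○○○●●
●●●○○○
○○○●●●
○○○○○○
○○○○○○
○○○○○○
6) ○○○○○○
●●○○○●
●●●○○○
●●●●●●
○○○○●○
○○○○○○
○○○○○○
7) ●○○○○○
○○●○○●
○○○○○○
○○○○●○
●●●○●○
○○○○○○
○○○○○○
8) ○○○○○○
○○○○○○
○○○○○○
○●○●○●
○●○●○●
○●○○○○
○○○○○○
9) ○○○○○○
○○○○○○
○○○○○○
○○○○○○
○●○○○○
●○●○○○
○○○○○○
10) ○○○○○○
○○○○○○
○○○○○○
○○○○○○
○●○○○○
○●○○○○
○○○○○○

1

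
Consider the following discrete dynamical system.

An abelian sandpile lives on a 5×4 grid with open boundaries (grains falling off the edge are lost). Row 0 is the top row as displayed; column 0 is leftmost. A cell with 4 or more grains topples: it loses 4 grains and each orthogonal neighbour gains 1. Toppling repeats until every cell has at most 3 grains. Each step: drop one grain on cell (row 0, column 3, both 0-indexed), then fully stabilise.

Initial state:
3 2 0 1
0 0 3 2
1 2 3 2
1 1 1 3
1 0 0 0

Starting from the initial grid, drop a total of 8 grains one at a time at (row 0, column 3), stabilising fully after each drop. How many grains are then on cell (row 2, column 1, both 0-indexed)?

3

[0] 3 2 0 1
0 0 3 2
1 2 3 2
1 1 1 3
1 0 0 0
[1] 3 2 0 2
0 0 3 2
1 2 3 2
1 1 1 3
1 0 0 0
[2] 3 2 0 3
0 0 3 2
1 2 3 2
1 1 1 3
1 0 0 0
[3] 3 2 1 0
0 0 3 3
1 2 3 2
1 1 1 3
1 0 0 0
[4] 3 2 1 1
0 0 3 3
1 2 3 2
1 1 1 3
1 0 0 0
[5] 3 2 1 2
0 0 3 3
1 2 3 2
1 1 1 3
1 0 0 0
[6] 3 2 1 3
0 0 3 3
1 2 3 2
1 1 1 3
1 0 0 0
[7] 3 2 3 1
0 1 1 2
1 3 1 1
1 1 3 0
1 0 0 1
[8] 3 2 3 2
0 1 1 2
1 3 1 1
1 1 3 0
1 0 0 1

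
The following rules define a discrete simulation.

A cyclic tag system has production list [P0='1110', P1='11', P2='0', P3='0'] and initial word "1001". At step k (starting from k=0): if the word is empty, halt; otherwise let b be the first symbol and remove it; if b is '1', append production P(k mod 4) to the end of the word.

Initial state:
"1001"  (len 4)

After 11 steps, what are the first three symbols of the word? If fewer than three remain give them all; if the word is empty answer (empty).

101

gen 0: "1001"  (len 4)
gen 1: "0011110"  (len 7)
gen 2: "011110"  (len 6)
gen 3: "11110"  (len 5)
gen 4: "11100"  (len 5)
gen 5: "11001110"  (len 8)
gen 6: "100111011"  (len 9)
gen 7: "001110110"  (len 9)
gen 8: "01110110"  (len 8)
gen 9: "1110110"  (len 7)
gen 10: "11011011"  (len 8)
gen 11: "10110110"  (len 8)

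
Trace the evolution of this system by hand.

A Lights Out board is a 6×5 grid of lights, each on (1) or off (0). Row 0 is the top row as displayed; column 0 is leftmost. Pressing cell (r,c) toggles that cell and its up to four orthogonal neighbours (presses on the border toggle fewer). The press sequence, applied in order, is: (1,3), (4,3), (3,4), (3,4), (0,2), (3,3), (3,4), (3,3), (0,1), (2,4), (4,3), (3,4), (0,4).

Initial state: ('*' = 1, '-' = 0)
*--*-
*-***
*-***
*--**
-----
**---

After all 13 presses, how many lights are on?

11

gen 0: *--*-
*-***
*-***
*--**
-----
**---
gen 1: *----
*----
*-*-*
*--**
-----
**---
gen 2: *----
*----
*-*-*
*---*
--***
**-*-
gen 3: *----
*----
*-*--
*--*-
--**-
**-*-
gen 4: *----
*----
*-*-*
*---*
--***
**-*-
gen 5: ****-
*-*--
*-*-*
*---*
--***
**-*-
gen 6: ****-
*-*--
*-***
*-**-
--*-*
**-*-
gen 7: ****-
*-*--
*-**-
*-*-*
--*--
**-*-
gen 8: ****-
*-*--
*-*--
*--*-
--**-
**-*-
gen 9: ---*-
***--
*-*--
*--*-
--**-
**-*-
gen 10: ---*-
***-*
*-***
*--**
--**-
**-*-
gen 11: ---*-
***-*
*-***
*---*
----*
**---
gen 12: ---*-
***-*
*-**-
*--*-
-----
**---
gen 13: ----*
***--
*-**-
*--*-
-----
**---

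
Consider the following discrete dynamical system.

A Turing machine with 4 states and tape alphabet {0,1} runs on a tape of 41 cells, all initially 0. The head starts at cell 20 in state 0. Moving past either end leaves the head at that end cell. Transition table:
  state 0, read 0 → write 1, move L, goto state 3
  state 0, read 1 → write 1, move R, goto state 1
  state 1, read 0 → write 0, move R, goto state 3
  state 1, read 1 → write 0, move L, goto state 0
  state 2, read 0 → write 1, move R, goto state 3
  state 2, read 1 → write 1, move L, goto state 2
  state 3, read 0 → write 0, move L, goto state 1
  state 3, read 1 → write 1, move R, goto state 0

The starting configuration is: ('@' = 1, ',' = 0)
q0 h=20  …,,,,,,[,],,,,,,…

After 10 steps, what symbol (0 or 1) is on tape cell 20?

0) q0 h=20  …,,,,,,[,],,,,,,…
1) q3 h=19  …,,,,,,[,]@,,,,,…
2) q1 h=18  …,,,,,,[,],@,,,,…
3) q3 h=19  …,,,,,,[,]@,,,,,…
4) q1 h=18  …,,,,,,[,],@,,,,…
5) q3 h=19  …,,,,,,[,]@,,,,,…
6) q1 h=18  …,,,,,,[,],@,,,,…
7) q3 h=19  …,,,,,,[,]@,,,,,…
8) q1 h=18  …,,,,,,[,],@,,,,…
9) q3 h=19  …,,,,,,[,]@,,,,,…
10) q1 h=18  …,,,,,,[,],@,,,,…

1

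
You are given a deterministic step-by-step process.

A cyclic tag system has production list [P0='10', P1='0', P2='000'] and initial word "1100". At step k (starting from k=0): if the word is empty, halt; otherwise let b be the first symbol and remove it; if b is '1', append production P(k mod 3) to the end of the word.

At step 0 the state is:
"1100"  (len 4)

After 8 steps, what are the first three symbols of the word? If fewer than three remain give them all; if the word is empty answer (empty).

(empty)

gen 0: "1100"  (len 4)
gen 1: "10010"  (len 5)
gen 2: "00100"  (len 5)
gen 3: "0100"  (len 4)
gen 4: "100"  (len 3)
gen 5: "000"  (len 3)
gen 6: "00"  (len 2)
gen 7: "0"  (len 1)
gen 8: (halted — word empty)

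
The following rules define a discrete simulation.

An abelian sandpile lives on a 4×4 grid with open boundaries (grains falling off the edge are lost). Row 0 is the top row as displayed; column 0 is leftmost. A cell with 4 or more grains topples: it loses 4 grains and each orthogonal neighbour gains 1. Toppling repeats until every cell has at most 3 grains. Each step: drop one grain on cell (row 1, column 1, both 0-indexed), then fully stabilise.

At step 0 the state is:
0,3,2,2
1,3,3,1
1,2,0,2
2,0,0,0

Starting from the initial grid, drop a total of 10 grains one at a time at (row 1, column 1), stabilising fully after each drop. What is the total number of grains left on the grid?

28

k=0  0,3,2,2
1,3,3,1
1,2,0,2
2,0,0,0
k=1  1,1,0,3
2,2,1,2
1,3,1,2
2,0,0,0
k=2  1,1,0,3
2,3,1,2
1,3,1,2
2,0,0,0
k=3  1,2,0,3
3,1,2,2
2,0,2,2
2,1,0,0
k=4  1,2,0,3
3,2,2,2
2,0,2,2
2,1,0,0
k=5  1,2,0,3
3,3,2,2
2,0,2,2
2,1,0,0
k=6  2,3,0,3
0,1,3,2
3,1,2,2
2,1,0,0
k=7  2,3,0,3
0,2,3,2
3,1,2,2
2,1,0,0
k=8  2,3,0,3
0,3,3,2
3,1,2,2
2,1,0,0
k=9  3,0,2,3
1,2,0,3
3,2,3,2
2,1,0,0
k=10  3,0,2,3
1,3,0,3
3,2,3,2
2,1,0,0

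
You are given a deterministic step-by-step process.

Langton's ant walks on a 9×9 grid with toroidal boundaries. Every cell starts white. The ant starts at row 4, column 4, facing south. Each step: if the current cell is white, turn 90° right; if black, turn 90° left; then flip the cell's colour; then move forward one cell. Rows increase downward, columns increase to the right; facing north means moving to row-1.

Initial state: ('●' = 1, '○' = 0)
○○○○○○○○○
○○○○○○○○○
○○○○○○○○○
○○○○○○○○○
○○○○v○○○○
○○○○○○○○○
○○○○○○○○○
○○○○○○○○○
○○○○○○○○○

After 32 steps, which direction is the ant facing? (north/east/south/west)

step 0: ○○○○○○○○○
○○○○○○○○○
○○○○○○○○○
○○○○○○○○○
○○○○v○○○○
○○○○○○○○○
○○○○○○○○○
○○○○○○○○○
○○○○○○○○○
step 1: ○○○○○○○○○
○○○○○○○○○
○○○○○○○○○
○○○○○○○○○
○○○<●○○○○
○○○○○○○○○
○○○○○○○○○
○○○○○○○○○
○○○○○○○○○
step 2: ○○○○○○○○○
○○○○○○○○○
○○○○○○○○○
○○○^○○○○○
○○○●●○○○○
○○○○○○○○○
○○○○○○○○○
○○○○○○○○○
○○○○○○○○○
step 3: ○○○○○○○○○
○○○○○○○○○
○○○○○○○○○
○○○●>○○○○
○○○●●○○○○
○○○○○○○○○
○○○○○○○○○
○○○○○○○○○
○○○○○○○○○
step 4: ○○○○○○○○○
○○○○○○○○○
○○○○○○○○○
○○○●●○○○○
○○○●v○○○○
○○○○○○○○○
○○○○○○○○○
○○○○○○○○○
○○○○○○○○○
step 5: ○○○○○○○○○
○○○○○○○○○
○○○○○○○○○
○○○●●○○○○
○○○●○>○○○
○○○○○○○○○
○○○○○○○○○
○○○○○○○○○
○○○○○○○○○
step 6: ○○○○○○○○○
○○○○○○○○○
○○○○○○○○○
○○○●●○○○○
○○○●○●○○○
○○○○○v○○○
○○○○○○○○○
○○○○○○○○○
○○○○○○○○○
step 7: ○○○○○○○○○
○○○○○○○○○
○○○○○○○○○
○○○●●○○○○
○○○●○●○○○
○○○○<●○○○
○○○○○○○○○
○○○○○○○○○
○○○○○○○○○
step 8: ○○○○○○○○○
○○○○○○○○○
○○○○○○○○○
○○○●●○○○○
○○○●^●○○○
○○○○●●○○○
○○○○○○○○○
○○○○○○○○○
○○○○○○○○○
step 9: ○○○○○○○○○
○○○○○○○○○
○○○○○○○○○
○○○●●○○○○
○○○●●>○○○
○○○○●●○○○
○○○○○○○○○
○○○○○○○○○
○○○○○○○○○
step 10: ○○○○○○○○○
○○○○○○○○○
○○○○○○○○○
○○○●●^○○○
○○○●●○○○○
○○○○●●○○○
○○○○○○○○○
○○○○○○○○○
○○○○○○○○○
step 11: ○○○○○○○○○
○○○○○○○○○
○○○○○○○○○
○○○●●●>○○
○○○●●○○○○
○○○○●●○○○
○○○○○○○○○
○○○○○○○○○
○○○○○○○○○
step 12: ○○○○○○○○○
○○○○○○○○○
○○○○○○○○○
○○○●●●●○○
○○○●●○v○○
○○○○●●○○○
○○○○○○○○○
○○○○○○○○○
○○○○○○○○○
step 13: ○○○○○○○○○
○○○○○○○○○
○○○○○○○○○
○○○●●●●○○
○○○●●<●○○
○○○○●●○○○
○○○○○○○○○
○○○○○○○○○
○○○○○○○○○
step 14: ○○○○○○○○○
○○○○○○○○○
○○○○○○○○○
○○○●●^●○○
○○○●●●●○○
○○○○●●○○○
○○○○○○○○○
○○○○○○○○○
○○○○○○○○○
step 15: ○○○○○○○○○
○○○○○○○○○
○○○○○○○○○
○○○●<○●○○
○○○●●●●○○
○○○○●●○○○
○○○○○○○○○
○○○○○○○○○
○○○○○○○○○
step 16: ○○○○○○○○○
○○○○○○○○○
○○○○○○○○○
○○○●○○●○○
○○○●v●●○○
○○○○●●○○○
○○○○○○○○○
○○○○○○○○○
○○○○○○○○○
step 17: ○○○○○○○○○
○○○○○○○○○
○○○○○○○○○
○○○●○○●○○
○○○●○>●○○
○○○○●●○○○
○○○○○○○○○
○○○○○○○○○
○○○○○○○○○
step 18: ○○○○○○○○○
○○○○○○○○○
○○○○○○○○○
○○○●○^●○○
○○○●○○●○○
○○○○●●○○○
○○○○○○○○○
○○○○○○○○○
○○○○○○○○○
step 19: ○○○○○○○○○
○○○○○○○○○
○○○○○○○○○
○○○●○●>○○
○○○●○○●○○
○○○○●●○○○
○○○○○○○○○
○○○○○○○○○
○○○○○○○○○
step 20: ○○○○○○○○○
○○○○○○○○○
○○○○○○^○○
○○○●○●○○○
○○○●○○●○○
○○○○●●○○○
○○○○○○○○○
○○○○○○○○○
○○○○○○○○○
step 21: ○○○○○○○○○
○○○○○○○○○
○○○○○○●>○
○○○●○●○○○
○○○●○○●○○
○○○○●●○○○
○○○○○○○○○
○○○○○○○○○
○○○○○○○○○
step 22: ○○○○○○○○○
○○○○○○○○○
○○○○○○●●○
○○○●○●○v○
○○○●○○●○○
○○○○●●○○○
○○○○○○○○○
○○○○○○○○○
○○○○○○○○○
step 23: ○○○○○○○○○
○○○○○○○○○
○○○○○○●●○
○○○●○●<●○
○○○●○○●○○
○○○○●●○○○
○○○○○○○○○
○○○○○○○○○
○○○○○○○○○
step 24: ○○○○○○○○○
○○○○○○○○○
○○○○○○^●○
○○○●○●●●○
○○○●○○●○○
○○○○●●○○○
○○○○○○○○○
○○○○○○○○○
○○○○○○○○○
step 25: ○○○○○○○○○
○○○○○○○○○
○○○○○<○●○
○○○●○●●●○
○○○●○○●○○
○○○○●●○○○
○○○○○○○○○
○○○○○○○○○
○○○○○○○○○
step 26: ○○○○○○○○○
○○○○○^○○○
○○○○○●○●○
○○○●○●●●○
○○○●○○●○○
○○○○●●○○○
○○○○○○○○○
○○○○○○○○○
○○○○○○○○○
step 27: ○○○○○○○○○
○○○○○●>○○
○○○○○●○●○
○○○●○●●●○
○○○●○○●○○
○○○○●●○○○
○○○○○○○○○
○○○○○○○○○
○○○○○○○○○
step 28: ○○○○○○○○○
○○○○○●●○○
○○○○○●v●○
○○○●○●●●○
○○○●○○●○○
○○○○●●○○○
○○○○○○○○○
○○○○○○○○○
○○○○○○○○○
step 29: ○○○○○○○○○
○○○○○●●○○
○○○○○<●●○
○○○●○●●●○
○○○●○○●○○
○○○○●●○○○
○○○○○○○○○
○○○○○○○○○
○○○○○○○○○
step 30: ○○○○○○○○○
○○○○○●●○○
○○○○○○●●○
○○○●○v●●○
○○○●○○●○○
○○○○●●○○○
○○○○○○○○○
○○○○○○○○○
○○○○○○○○○
step 31: ○○○○○○○○○
○○○○○●●○○
○○○○○○●●○
○○○●○○>●○
○○○●○○●○○
○○○○●●○○○
○○○○○○○○○
○○○○○○○○○
○○○○○○○○○
step 32: ○○○○○○○○○
○○○○○●●○○
○○○○○○^●○
○○○●○○○●○
○○○●○○●○○
○○○○●●○○○
○○○○○○○○○
○○○○○○○○○
○○○○○○○○○

north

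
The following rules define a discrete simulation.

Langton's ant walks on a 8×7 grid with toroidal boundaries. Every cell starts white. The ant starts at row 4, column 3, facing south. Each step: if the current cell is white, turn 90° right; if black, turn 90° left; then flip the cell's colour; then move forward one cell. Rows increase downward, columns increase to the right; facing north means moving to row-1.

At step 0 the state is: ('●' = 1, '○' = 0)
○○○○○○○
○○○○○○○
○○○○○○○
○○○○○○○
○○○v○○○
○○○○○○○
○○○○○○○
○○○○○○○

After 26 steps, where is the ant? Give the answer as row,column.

0) ○○○○○○○
○○○○○○○
○○○○○○○
○○○○○○○
○○○v○○○
○○○○○○○
○○○○○○○
○○○○○○○
1) ○○○○○○○
○○○○○○○
○○○○○○○
○○○○○○○
○○<●○○○
○○○○○○○
○○○○○○○
○○○○○○○
2) ○○○○○○○
○○○○○○○
○○○○○○○
○○^○○○○
○○●●○○○
○○○○○○○
○○○○○○○
○○○○○○○
3) ○○○○○○○
○○○○○○○
○○○○○○○
○○●>○○○
○○●●○○○
○○○○○○○
○○○○○○○
○○○○○○○
4) ○○○○○○○
○○○○○○○
○○○○○○○
○○●●○○○
○○●v○○○
○○○○○○○
○○○○○○○
○○○○○○○
5) ○○○○○○○
○○○○○○○
○○○○○○○
○○●●○○○
○○●○>○○
○○○○○○○
○○○○○○○
○○○○○○○
6) ○○○○○○○
○○○○○○○
○○○○○○○
○○●●○○○
○○●○●○○
○○○○v○○
○○○○○○○
○○○○○○○
7) ○○○○○○○
○○○○○○○
○○○○○○○
○○●●○○○
○○●○●○○
○○○<●○○
○○○○○○○
○○○○○○○
8) ○○○○○○○
○○○○○○○
○○○○○○○
○○●●○○○
○○●^●○○
○○○●●○○
○○○○○○○
○○○○○○○
9) ○○○○○○○
○○○○○○○
○○○○○○○
○○●●○○○
○○●●>○○
○○○●●○○
○○○○○○○
○○○○○○○
10) ○○○○○○○
○○○○○○○
○○○○○○○
○○●●^○○
○○●●○○○
○○○●●○○
○○○○○○○
○○○○○○○
11) ○○○○○○○
○○○○○○○
○○○○○○○
○○●●●>○
○○●●○○○
○○○●●○○
○○○○○○○
○○○○○○○
12) ○○○○○○○
○○○○○○○
○○○○○○○
○○●●●●○
○○●●○v○
○○○●●○○
○○○○○○○
○○○○○○○
13) ○○○○○○○
○○○○○○○
○○○○○○○
○○●●●●○
○○●●<●○
○○○●●○○
○○○○○○○
○○○○○○○
14) ○○○○○○○
○○○○○○○
○○○○○○○
○○●●^●○
○○●●●●○
○○○●●○○
○○○○○○○
○○○○○○○
15) ○○○○○○○
○○○○○○○
○○○○○○○
○○●<○●○
○○●●●●○
○○○●●○○
○○○○○○○
○○○○○○○
16) ○○○○○○○
○○○○○○○
○○○○○○○
○○●○○●○
○○●v●●○
○○○●●○○
○○○○○○○
○○○○○○○
17) ○○○○○○○
○○○○○○○
○○○○○○○
○○●○○●○
○○●○>●○
○○○●●○○
○○○○○○○
○○○○○○○
18) ○○○○○○○
○○○○○○○
○○○○○○○
○○●○^●○
○○●○○●○
○○○●●○○
○○○○○○○
○○○○○○○
19) ○○○○○○○
○○○○○○○
○○○○○○○
○○●○●>○
○○●○○●○
○○○●●○○
○○○○○○○
○○○○○○○
20) ○○○○○○○
○○○○○○○
○○○○○^○
○○●○●○○
○○●○○●○
○○○●●○○
○○○○○○○
○○○○○○○
21) ○○○○○○○
○○○○○○○
○○○○○●>
○○●○●○○
○○●○○●○
○○○●●○○
○○○○○○○
○○○○○○○
22) ○○○○○○○
○○○○○○○
○○○○○●●
○○●○●○v
○○●○○●○
○○○●●○○
○○○○○○○
○○○○○○○
23) ○○○○○○○
○○○○○○○
○○○○○●●
○○●○●<●
○○●○○●○
○○○●●○○
○○○○○○○
○○○○○○○
24) ○○○○○○○
○○○○○○○
○○○○○^●
○○●○●●●
○○●○○●○
○○○●●○○
○○○○○○○
○○○○○○○
25) ○○○○○○○
○○○○○○○
○○○○<○●
○○●○●●●
○○●○○●○
○○○●●○○
○○○○○○○
○○○○○○○
26) ○○○○○○○
○○○○^○○
○○○○●○●
○○●○●●●
○○●○○●○
○○○●●○○
○○○○○○○
○○○○○○○

1,4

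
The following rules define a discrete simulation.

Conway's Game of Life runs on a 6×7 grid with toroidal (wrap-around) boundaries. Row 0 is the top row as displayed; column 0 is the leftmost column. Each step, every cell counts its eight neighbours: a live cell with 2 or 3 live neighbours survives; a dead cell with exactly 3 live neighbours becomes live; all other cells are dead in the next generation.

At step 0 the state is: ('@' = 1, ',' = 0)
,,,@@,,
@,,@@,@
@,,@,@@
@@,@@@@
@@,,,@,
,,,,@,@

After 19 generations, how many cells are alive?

18

gen 0: ,,,@@,,
@,,@@,@
@,,@,@@
@@,@@@@
@@,,,@,
,,,,@,@
gen 1: @,,,,,@
@,@,,,,
,,,,,,,
,,,@,,,
,@@@,,,
@,,@@,@
gen 2: ,,,@,@,
@@,,,,@
,,,,,,,
,,,@,,,
@@,,,,,
,,,@@@@
gen 3: ,,@@,,,
@,,,,,@
@,,,,,,
,,,,,,,
@,@@,@@
@,@@,@@
gen 4: ,,@@@@,
@@,,,,@
@,,,,,@
@@,,,,,
@,@@,@,
@,,,,@,
gen 5: ,,@@@@,
,@@@@,,
,,,,,,,
,,@,,,,
@,@,@,,
,,,,,@,
gen 6: ,@,,,@,
,@,,,@,
,@,,,,,
,@,@,,,
,@,@,,,
,@@,,@@
gen 7: ,@,,@@,
@@@,,,,
@@,,,,,
@@,,,,,
,@,@@,,
,@,,@@@
gen 8: ,,,@@,,
,,@,,,@
,,,,,,@
,,,,,,,
,@,@@,@
,@,,,,@
gen 9: @,@@,@,
,,,@,@,
,,,,,,,
@,,,,@,
,,@,,@,
,,,,,,,
gen 10: ,,@@,,@
,,@@,,@
,,,,@,@
,,,,,,@
,,,,,,@
,@@@@,@
gen 11: ,,,,,,@
@,@,@,@
@,,@,,@
@,,,,,@
,,@@,,@
,@,,@,@
gen 12: ,@,@,,@
,@,@,,,
,,,@,,,
,@@@,@,
,@@@,,@
,,@@,,@
gen 13: ,@,@@,,
@,,@@,,
,@,@,,,
@@,,,,,
,,,,,@@
,,,,@@@
gen 14: @,@,,,@
@@,,,,,
,@,@@,,
@@@,,,@
,,,,@,,
@,,@,,@
gen 15: ,,@,,,,
,,,@,,@
,,,@,,@
@@@,@@,
,,@@,@,
@@,@,@@
gen 16: ,@@@@@,
,,@@,,,
,@,@,,@
@@,,,@,
,,,,,,,
@@,@,@@
gen 17: ,,,,,@,
@,,,,@,
,@,@@,@
@@@,,,@
,,@,@@,
@@,@,@@
gen 18: ,@,,,@,
@,,,,@,
,,,@@,,
,,,,,,@
,,,,@,,
@@@@,,,
gen 19: ,,,,@,,
,,,,,@@
,,,,@@@
,,,@@@,
@@@@,,,
@@@@@,,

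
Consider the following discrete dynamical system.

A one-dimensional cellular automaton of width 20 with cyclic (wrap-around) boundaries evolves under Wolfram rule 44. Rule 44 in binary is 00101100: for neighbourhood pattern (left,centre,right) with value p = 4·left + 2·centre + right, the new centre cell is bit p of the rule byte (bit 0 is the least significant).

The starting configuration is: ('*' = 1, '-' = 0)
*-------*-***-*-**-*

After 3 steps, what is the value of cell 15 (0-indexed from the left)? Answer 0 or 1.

step 0: *-------*-***-*-**-*
step 1: --------***--****-**
step 2: --------*----*---**-
step 3: --------*----*---*--

0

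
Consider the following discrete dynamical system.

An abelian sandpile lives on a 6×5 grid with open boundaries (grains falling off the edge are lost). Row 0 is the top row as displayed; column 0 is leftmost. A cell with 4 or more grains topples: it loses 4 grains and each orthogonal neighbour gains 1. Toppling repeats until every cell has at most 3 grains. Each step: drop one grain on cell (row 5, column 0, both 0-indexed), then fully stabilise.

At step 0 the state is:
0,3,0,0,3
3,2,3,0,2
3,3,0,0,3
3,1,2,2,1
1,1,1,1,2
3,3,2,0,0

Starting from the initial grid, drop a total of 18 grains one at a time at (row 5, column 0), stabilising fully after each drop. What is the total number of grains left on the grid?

k=0  0,3,0,0,3
3,2,3,0,2
3,3,0,0,3
3,1,2,2,1
1,1,1,1,2
3,3,2,0,0
k=1  0,3,0,0,3
3,2,3,0,2
3,3,0,0,3
3,1,2,2,1
2,2,1,1,2
1,0,3,0,0
k=2  0,3,0,0,3
3,2,3,0,2
3,3,0,0,3
3,1,2,2,1
2,2,1,1,2
2,0,3,0,0
k=3  0,3,0,0,3
3,2,3,0,2
3,3,0,0,3
3,1,2,2,1
2,2,1,1,2
3,0,3,0,0
k=4  0,3,0,0,3
3,2,3,0,2
3,3,0,0,3
3,1,2,2,1
3,2,1,1,2
0,1,3,0,0
k=5  0,3,0,0,3
3,2,3,0,2
3,3,0,0,3
3,1,2,2,1
3,2,1,1,2
1,1,3,0,0
k=6  0,3,0,0,3
3,2,3,0,2
3,3,0,0,3
3,1,2,2,1
3,2,1,1,2
2,1,3,0,0
k=7  0,3,0,0,3
3,2,3,0,2
3,3,0,0,3
3,1,2,2,1
3,2,1,1,2
3,1,3,0,0
k=8  2,0,2,0,3
1,2,0,1,2
2,1,2,0,3
1,3,2,2,1
1,3,1,1,2
1,2,3,0,0
k=9  2,0,2,0,3
1,2,0,1,2
2,1,2,0,3
1,3,2,2,1
1,3,1,1,2
2,2,3,0,0
k=10  2,0,2,0,3
1,2,0,1,2
2,1,2,0,3
1,3,2,2,1
1,3,1,1,2
3,2,3,0,0
k=11  2,0,2,0,3
1,2,0,1,2
2,1,2,0,3
1,3,2,2,1
2,3,1,1,2
0,3,3,0,0
k=12  2,0,2,0,3
1,2,0,1,2
2,1,2,0,3
1,3,2,2,1
2,3,1,1,2
1,3,3,0,0
k=13  2,0,2,0,3
1,2,0,1,2
2,1,2,0,3
1,3,2,2,1
2,3,1,1,2
2,3,3,0,0
k=14  2,0,2,0,3
1,2,0,1,2
2,1,2,0,3
1,3,2,2,1
2,3,1,1,2
3,3,3,0,0
k=15  2,0,2,0,3
1,2,0,1,2
2,2,2,0,3
3,0,3,2,1
0,2,3,1,2
2,2,0,1,0
k=16  2,0,2,0,3
1,2,0,1,2
2,2,2,0,3
3,0,3,2,1
0,2,3,1,2
3,2,0,1,0
k=17  2,0,2,0,3
1,2,0,1,2
2,2,2,0,3
3,0,3,2,1
1,2,3,1,2
0,3,0,1,0
k=18  2,0,2,0,3
1,2,0,1,2
2,2,2,0,3
3,0,3,2,1
1,2,3,1,2
1,3,0,1,0

45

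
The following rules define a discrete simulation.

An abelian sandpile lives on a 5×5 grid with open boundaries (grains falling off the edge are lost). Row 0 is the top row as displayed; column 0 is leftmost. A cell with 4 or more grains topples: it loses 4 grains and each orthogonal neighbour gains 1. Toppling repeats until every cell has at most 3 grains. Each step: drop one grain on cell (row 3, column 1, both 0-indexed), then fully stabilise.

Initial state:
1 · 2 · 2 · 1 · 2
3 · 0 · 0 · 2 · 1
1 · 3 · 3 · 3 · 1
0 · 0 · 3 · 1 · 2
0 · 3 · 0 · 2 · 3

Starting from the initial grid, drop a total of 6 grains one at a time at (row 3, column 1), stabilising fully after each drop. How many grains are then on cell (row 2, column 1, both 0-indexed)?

2

k=0  1 · 2 · 2 · 1 · 2
3 · 0 · 0 · 2 · 1
1 · 3 · 3 · 3 · 1
0 · 0 · 3 · 1 · 2
0 · 3 · 0 · 2 · 3
k=1  1 · 2 · 2 · 1 · 2
3 · 0 · 0 · 2 · 1
1 · 3 · 3 · 3 · 1
0 · 1 · 3 · 1 · 2
0 · 3 · 0 · 2 · 3
k=2  1 · 2 · 2 · 1 · 2
3 · 0 · 0 · 2 · 1
1 · 3 · 3 · 3 · 1
0 · 2 · 3 · 1 · 2
0 · 3 · 0 · 2 · 3
k=3  1 · 2 · 2 · 1 · 2
3 · 0 · 0 · 2 · 1
1 · 3 · 3 · 3 · 1
0 · 3 · 3 · 1 · 2
0 · 3 · 0 · 2 · 3
k=4  1 · 2 · 2 · 1 · 2
3 · 1 · 1 · 3 · 1
2 · 1 · 2 · 0 · 2
1 · 3 · 1 · 3 · 2
1 · 0 · 2 · 2 · 3
k=5  1 · 2 · 2 · 1 · 2
3 · 1 · 1 · 3 · 1
2 · 2 · 2 · 0 · 2
2 · 0 · 2 · 3 · 2
1 · 1 · 2 · 2 · 3
k=6  1 · 2 · 2 · 1 · 2
3 · 1 · 1 · 3 · 1
2 · 2 · 2 · 0 · 2
2 · 1 · 2 · 3 · 2
1 · 1 · 2 · 2 · 3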